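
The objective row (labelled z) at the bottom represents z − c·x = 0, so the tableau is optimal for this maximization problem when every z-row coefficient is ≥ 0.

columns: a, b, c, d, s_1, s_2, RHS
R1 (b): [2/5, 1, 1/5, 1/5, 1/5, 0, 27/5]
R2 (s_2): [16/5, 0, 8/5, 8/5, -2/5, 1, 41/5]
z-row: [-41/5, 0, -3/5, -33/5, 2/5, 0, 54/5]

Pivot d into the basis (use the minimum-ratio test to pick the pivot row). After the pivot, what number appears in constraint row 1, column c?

0

Ratio test on column d — row 1: (27/5)/(1/5) = 27; row 2: (41/5)/(8/5) = 41/8. Minimum is 41/8 at row 2 (s_2 leaves); pivot element 8/5.
Divide row 2 by 8/5; eliminate column d from the other rows.
Row 1 update in column c: 1/5 − (1/5)·1 = 0.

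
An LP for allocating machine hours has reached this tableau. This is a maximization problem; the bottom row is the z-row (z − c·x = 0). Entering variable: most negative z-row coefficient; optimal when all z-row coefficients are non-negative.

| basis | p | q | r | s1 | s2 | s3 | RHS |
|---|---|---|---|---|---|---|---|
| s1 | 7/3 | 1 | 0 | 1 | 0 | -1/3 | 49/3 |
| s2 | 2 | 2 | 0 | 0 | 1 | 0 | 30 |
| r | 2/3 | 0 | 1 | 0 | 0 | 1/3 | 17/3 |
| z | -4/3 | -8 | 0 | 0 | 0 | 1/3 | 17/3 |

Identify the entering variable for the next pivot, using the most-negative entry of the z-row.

Negative z-row entries: p: -4/3, q: -8.
The most negative is -8 in column q, so q enters.

q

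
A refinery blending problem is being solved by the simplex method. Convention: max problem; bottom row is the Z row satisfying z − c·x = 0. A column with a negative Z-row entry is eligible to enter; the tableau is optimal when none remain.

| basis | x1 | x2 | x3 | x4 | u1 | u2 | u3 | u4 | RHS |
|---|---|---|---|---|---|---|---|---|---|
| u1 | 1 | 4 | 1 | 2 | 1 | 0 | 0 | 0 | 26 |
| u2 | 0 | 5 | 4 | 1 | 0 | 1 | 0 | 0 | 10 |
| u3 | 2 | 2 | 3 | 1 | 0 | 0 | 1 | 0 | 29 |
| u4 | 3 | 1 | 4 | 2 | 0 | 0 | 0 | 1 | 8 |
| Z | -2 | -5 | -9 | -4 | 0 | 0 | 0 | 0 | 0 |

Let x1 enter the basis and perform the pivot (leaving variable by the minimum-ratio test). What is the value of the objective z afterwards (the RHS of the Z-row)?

16/3

Ratio test on column x1 — row 1: 26/1 = 26; row 2: entry 0 ≤ 0; row 3: 29/2 = 29/2; row 4: 8/3 = 8/3. Minimum is 8/3 at row 4 (u4 leaves); pivot element 3.
Pivot on row 4; the Z-row RHS becomes 0 − (-2)·(8/3) = 16/3.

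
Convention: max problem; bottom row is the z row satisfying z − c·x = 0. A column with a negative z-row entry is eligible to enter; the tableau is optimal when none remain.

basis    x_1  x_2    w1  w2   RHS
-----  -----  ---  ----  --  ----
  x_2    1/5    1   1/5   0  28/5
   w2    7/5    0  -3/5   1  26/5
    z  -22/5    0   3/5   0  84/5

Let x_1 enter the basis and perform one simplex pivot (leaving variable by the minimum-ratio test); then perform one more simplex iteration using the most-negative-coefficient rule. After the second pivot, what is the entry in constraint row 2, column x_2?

Ratio test on column x_1 — row 1: (28/5)/(1/5) = 28; row 2: (26/5)/(7/5) = 26/7. Minimum is 26/7 at row 2 (w2 leaves); pivot element 7/5.
Divide row 2 by 7/5; eliminate column x_1 from the other rows.
Second iteration: most negative z-row entry is -9/7 in column w1, so w1 enters.
Ratio test on column w1 — row 1: (34/7)/(2/7) = 17; row 2: entry -3/7 ≤ 0. Minimum is 17 at row 1 (x_2 leaves); pivot element 2/7.
Divide row 1 by 2/7; eliminate column w1 from the other rows.
After both pivots, the entry at constraint row 2, column x_2 is 3/2.

3/2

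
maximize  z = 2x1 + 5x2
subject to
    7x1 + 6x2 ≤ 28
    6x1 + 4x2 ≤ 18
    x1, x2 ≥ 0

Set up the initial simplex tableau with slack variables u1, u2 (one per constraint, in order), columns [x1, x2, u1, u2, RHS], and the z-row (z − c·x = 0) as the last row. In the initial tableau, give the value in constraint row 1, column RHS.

28

The RHS of constraint 1 is b_1 = 28.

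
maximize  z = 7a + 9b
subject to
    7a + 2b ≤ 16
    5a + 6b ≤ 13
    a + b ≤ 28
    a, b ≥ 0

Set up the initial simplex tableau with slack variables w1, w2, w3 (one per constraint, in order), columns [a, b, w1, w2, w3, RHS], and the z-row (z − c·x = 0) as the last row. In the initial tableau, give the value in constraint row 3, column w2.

Slack w2 belongs to constraint 2; its column is the unit vector e_2, so the entry in row 3 is 0.

0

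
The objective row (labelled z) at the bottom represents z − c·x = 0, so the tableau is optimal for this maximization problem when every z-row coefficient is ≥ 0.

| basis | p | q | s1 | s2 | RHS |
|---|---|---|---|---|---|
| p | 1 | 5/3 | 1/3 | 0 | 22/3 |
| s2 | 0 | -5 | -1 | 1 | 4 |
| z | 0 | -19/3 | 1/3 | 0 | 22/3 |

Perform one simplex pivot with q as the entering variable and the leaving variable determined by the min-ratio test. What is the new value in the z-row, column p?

19/5

Ratio test on column q — row 1: (22/3)/(5/3) = 22/5; row 2: entry -5 ≤ 0. Minimum is 22/5 at row 1 (p leaves); pivot element 5/3.
Divide row 1 by 5/3; eliminate column q from the other rows.
z-row update in column p: 0 − (-19/3)·(3/5) = 19/5.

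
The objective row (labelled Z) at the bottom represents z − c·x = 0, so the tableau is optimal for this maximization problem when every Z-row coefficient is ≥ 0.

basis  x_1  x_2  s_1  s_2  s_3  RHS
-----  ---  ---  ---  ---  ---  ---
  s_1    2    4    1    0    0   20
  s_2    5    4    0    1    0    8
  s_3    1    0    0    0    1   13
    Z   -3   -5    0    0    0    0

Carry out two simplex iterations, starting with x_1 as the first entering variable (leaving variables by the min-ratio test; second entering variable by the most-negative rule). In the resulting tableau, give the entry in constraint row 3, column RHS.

13

Ratio test on column x_1 — row 1: 20/2 = 10; row 2: 8/5 = 8/5; row 3: 13/1 = 13. Minimum is 8/5 at row 2 (s_2 leaves); pivot element 5.
Divide row 2 by 5; eliminate column x_1 from the other rows.
Second iteration: most negative Z-row entry is -13/5 in column x_2, so x_2 enters.
Ratio test on column x_2 — row 1: (84/5)/(12/5) = 7; row 2: (8/5)/(4/5) = 2; row 3: entry -4/5 ≤ 0. Minimum is 2 at row 2 (x_1 leaves); pivot element 4/5.
Divide row 2 by 4/5; eliminate column x_2 from the other rows.
After both pivots, the entry at constraint row 3, column RHS is 13.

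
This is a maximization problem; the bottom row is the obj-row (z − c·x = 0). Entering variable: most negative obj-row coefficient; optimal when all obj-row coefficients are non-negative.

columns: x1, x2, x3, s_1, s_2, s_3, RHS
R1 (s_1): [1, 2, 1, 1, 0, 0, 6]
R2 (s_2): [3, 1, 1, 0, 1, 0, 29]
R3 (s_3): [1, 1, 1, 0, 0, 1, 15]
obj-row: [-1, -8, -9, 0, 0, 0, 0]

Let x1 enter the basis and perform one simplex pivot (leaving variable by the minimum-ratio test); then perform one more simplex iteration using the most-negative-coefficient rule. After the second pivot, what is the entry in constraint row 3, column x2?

Ratio test on column x1 — row 1: 6/1 = 6; row 2: 29/3 = 29/3; row 3: 15/1 = 15. Minimum is 6 at row 1 (s_1 leaves); pivot element 1.
Divide row 1 by 1; eliminate column x1 from the other rows.
Second iteration: most negative obj-row entry is -8 in column x3, so x3 enters.
Ratio test on column x3 — row 1: 6/1 = 6; row 2: entry -2 ≤ 0; row 3: entry 0 ≤ 0. Minimum is 6 at row 1 (x1 leaves); pivot element 1.
Divide row 1 by 1; eliminate column x3 from the other rows.
After both pivots, the entry at constraint row 3, column x2 is -1.

-1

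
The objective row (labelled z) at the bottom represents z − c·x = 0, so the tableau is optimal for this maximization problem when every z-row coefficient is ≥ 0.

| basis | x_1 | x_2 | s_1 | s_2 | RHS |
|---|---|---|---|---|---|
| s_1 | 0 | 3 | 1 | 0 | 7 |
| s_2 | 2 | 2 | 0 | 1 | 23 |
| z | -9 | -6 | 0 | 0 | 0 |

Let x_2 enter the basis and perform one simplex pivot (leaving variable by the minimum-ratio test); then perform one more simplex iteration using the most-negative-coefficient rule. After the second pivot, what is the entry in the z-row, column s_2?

9/2

Ratio test on column x_2 — row 1: 7/3 = 7/3; row 2: 23/2 = 23/2. Minimum is 7/3 at row 1 (s_1 leaves); pivot element 3.
Divide row 1 by 3; eliminate column x_2 from the other rows.
Second iteration: most negative z-row entry is -9 in column x_1, so x_1 enters.
Ratio test on column x_1 — row 1: entry 0 ≤ 0; row 2: (55/3)/2 = 55/6. Minimum is 55/6 at row 2 (s_2 leaves); pivot element 2.
Divide row 2 by 2; eliminate column x_1 from the other rows.
After both pivots, the entry at the z-row, column s_2 is 9/2.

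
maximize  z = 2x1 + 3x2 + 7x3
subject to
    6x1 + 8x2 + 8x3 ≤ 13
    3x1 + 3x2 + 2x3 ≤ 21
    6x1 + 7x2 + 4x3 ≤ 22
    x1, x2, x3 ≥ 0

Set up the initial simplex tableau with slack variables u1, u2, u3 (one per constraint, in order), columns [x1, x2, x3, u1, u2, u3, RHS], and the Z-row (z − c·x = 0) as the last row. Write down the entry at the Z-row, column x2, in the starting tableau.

The Z-row carries the negated objective coefficients: the x2 entry is -3.

-3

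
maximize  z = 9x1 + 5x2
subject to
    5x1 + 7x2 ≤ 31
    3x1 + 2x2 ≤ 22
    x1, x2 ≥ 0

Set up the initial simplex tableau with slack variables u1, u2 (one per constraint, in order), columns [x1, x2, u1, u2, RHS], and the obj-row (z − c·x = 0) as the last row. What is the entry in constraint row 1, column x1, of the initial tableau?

Constraint 1 has coefficient 5 on x1.

5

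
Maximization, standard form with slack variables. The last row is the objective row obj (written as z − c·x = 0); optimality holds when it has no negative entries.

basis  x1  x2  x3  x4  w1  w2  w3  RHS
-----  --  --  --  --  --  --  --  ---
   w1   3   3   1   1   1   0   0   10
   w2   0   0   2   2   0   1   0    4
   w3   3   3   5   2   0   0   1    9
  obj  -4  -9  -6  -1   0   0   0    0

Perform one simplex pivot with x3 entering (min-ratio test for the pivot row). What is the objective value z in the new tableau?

Ratio test on column x3 — row 1: 10/1 = 10; row 2: 4/2 = 2; row 3: 9/5 = 9/5. Minimum is 9/5 at row 3 (w3 leaves); pivot element 5.
Pivot on row 3; the obj-row RHS becomes 0 − (-6)·(9/5) = 54/5.

54/5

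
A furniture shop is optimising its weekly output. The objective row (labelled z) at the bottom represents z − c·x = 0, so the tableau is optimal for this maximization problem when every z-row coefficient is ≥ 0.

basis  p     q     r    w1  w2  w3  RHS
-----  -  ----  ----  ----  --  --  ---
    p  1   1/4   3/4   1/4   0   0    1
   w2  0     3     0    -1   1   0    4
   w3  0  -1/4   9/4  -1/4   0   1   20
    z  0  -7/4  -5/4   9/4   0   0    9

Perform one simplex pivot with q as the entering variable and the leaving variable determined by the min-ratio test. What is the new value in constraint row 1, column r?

3/4

Ratio test on column q — row 1: 1/(1/4) = 4; row 2: 4/3 = 4/3; row 3: entry -1/4 ≤ 0. Minimum is 4/3 at row 2 (w2 leaves); pivot element 3.
Divide row 2 by 3; eliminate column q from the other rows.
Row 1 update in column r: 3/4 − (1/4)·0 = 3/4.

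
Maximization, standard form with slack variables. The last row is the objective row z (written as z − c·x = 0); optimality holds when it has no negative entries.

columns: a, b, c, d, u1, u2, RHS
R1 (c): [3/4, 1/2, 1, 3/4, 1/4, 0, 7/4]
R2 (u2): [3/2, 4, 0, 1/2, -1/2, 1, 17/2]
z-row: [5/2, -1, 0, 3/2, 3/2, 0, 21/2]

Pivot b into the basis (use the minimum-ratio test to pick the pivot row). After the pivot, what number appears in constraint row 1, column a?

9/16

Ratio test on column b — row 1: (7/4)/(1/2) = 7/2; row 2: (17/2)/4 = 17/8. Minimum is 17/8 at row 2 (u2 leaves); pivot element 4.
Divide row 2 by 4; eliminate column b from the other rows.
Row 1 update in column a: 3/4 − (1/2)·(3/8) = 9/16.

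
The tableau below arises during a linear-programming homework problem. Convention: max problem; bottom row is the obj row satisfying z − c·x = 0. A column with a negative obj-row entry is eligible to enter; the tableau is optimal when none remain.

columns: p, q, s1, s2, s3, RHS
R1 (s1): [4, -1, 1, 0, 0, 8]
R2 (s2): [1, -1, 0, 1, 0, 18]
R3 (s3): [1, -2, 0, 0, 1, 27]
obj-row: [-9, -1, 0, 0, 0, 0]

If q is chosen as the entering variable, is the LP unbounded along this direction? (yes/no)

yes

Every constraint-row entry in column q is ≤ 0, so increasing q is unbounded.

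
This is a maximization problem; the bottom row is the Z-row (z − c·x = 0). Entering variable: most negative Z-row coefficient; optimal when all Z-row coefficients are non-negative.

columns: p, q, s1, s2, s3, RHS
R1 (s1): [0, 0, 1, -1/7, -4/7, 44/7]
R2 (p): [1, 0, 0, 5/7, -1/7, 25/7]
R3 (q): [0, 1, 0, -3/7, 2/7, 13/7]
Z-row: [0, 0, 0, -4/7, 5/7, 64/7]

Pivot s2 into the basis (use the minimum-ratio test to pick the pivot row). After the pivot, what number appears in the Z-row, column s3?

3/5

Ratio test on column s2 — row 1: entry -1/7 ≤ 0; row 2: (25/7)/(5/7) = 5; row 3: entry -3/7 ≤ 0. Minimum is 5 at row 2 (p leaves); pivot element 5/7.
Divide row 2 by 5/7; eliminate column s2 from the other rows.
Z-row update in column s3: 5/7 − (-4/7)·(-1/5) = 3/5.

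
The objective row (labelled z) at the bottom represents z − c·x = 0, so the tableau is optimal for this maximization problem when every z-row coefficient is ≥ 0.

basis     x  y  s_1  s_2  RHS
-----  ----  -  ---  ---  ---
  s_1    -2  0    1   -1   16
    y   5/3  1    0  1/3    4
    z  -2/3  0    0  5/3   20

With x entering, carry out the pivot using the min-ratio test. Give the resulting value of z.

Ratio test on column x — row 1: entry -2 ≤ 0; row 2: 4/(5/3) = 12/5. Minimum is 12/5 at row 2 (y leaves); pivot element 5/3.
Pivot on row 2; the z-row RHS becomes 20 − (-2/3)·(12/5) = 108/5.

108/5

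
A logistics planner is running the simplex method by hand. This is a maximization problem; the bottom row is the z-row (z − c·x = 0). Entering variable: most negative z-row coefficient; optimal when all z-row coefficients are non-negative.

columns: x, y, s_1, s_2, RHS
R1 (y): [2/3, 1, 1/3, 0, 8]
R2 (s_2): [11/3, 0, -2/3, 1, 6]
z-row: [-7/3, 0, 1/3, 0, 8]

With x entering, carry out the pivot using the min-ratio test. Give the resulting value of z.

130/11

Ratio test on column x — row 1: 8/(2/3) = 12; row 2: 6/(11/3) = 18/11. Minimum is 18/11 at row 2 (s_2 leaves); pivot element 11/3.
Pivot on row 2; the z-row RHS becomes 8 − (-7/3)·(18/11) = 130/11.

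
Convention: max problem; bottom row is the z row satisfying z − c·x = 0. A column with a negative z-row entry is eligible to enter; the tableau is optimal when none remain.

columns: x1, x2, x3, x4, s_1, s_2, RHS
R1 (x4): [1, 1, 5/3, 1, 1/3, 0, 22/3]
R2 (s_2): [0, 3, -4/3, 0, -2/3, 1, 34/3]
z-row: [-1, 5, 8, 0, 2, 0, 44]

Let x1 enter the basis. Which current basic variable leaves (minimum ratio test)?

Column x1 entries and ratios — x4: (22/3)/1 = 22/3; s_2: 0 ≤ 0, skip.
Smallest ratio is 22/3 in the row of x4, so x4 leaves.

x4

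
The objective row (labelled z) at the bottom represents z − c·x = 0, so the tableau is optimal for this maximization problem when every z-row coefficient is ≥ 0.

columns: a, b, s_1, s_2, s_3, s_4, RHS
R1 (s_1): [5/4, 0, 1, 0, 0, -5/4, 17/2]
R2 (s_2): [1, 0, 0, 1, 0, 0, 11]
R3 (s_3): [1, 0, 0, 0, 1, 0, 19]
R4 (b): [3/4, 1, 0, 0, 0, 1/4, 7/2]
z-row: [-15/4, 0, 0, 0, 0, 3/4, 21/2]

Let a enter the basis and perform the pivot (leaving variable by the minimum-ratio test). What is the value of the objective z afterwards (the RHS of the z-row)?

28

Ratio test on column a — row 1: (17/2)/(5/4) = 34/5; row 2: 11/1 = 11; row 3: 19/1 = 19; row 4: (7/2)/(3/4) = 14/3. Minimum is 14/3 at row 4 (b leaves); pivot element 3/4.
Pivot on row 4; the z-row RHS becomes 21/2 − (-15/4)·(14/3) = 28.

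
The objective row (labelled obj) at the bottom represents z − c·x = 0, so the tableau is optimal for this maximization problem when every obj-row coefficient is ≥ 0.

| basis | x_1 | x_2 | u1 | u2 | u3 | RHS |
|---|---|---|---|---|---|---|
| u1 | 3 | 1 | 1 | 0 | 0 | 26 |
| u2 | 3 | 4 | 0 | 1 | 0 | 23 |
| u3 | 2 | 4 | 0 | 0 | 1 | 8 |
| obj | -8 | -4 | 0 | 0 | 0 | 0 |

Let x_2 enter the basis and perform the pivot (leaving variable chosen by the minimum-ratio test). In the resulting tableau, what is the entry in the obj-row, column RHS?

8

Ratio test on column x_2 — row 1: 26/1 = 26; row 2: 23/4 = 23/4; row 3: 8/4 = 2. Minimum is 2 at row 3 (u3 leaves); pivot element 4.
Divide row 3 by 4; eliminate column x_2 from the other rows.
obj-row update in column RHS: 0 − (-4)·2 = 8.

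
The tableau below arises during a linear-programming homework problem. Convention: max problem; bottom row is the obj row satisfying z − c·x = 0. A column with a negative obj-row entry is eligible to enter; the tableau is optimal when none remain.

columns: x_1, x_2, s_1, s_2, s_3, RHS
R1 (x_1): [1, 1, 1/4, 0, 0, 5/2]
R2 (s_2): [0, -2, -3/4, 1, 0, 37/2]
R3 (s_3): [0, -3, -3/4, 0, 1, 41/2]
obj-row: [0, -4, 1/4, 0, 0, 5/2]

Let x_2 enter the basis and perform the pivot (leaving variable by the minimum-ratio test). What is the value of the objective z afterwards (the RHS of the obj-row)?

25/2

Ratio test on column x_2 — row 1: (5/2)/1 = 5/2; row 2: entry -2 ≤ 0; row 3: entry -3 ≤ 0. Minimum is 5/2 at row 1 (x_1 leaves); pivot element 1.
Pivot on row 1; the obj-row RHS becomes 5/2 − (-4)·(5/2) = 25/2.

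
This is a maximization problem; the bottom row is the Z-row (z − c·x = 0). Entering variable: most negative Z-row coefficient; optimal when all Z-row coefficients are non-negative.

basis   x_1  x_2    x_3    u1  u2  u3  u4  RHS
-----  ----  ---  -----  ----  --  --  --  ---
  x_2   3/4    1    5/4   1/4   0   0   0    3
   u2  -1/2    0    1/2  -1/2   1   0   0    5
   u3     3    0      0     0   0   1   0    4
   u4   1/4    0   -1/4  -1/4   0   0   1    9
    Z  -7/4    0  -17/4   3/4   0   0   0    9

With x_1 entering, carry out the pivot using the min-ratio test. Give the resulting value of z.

34/3

Ratio test on column x_1 — row 1: 3/(3/4) = 4; row 2: entry -1/2 ≤ 0; row 3: 4/3 = 4/3; row 4: 9/(1/4) = 36. Minimum is 4/3 at row 3 (u3 leaves); pivot element 3.
Pivot on row 3; the Z-row RHS becomes 9 − (-7/4)·(4/3) = 34/3.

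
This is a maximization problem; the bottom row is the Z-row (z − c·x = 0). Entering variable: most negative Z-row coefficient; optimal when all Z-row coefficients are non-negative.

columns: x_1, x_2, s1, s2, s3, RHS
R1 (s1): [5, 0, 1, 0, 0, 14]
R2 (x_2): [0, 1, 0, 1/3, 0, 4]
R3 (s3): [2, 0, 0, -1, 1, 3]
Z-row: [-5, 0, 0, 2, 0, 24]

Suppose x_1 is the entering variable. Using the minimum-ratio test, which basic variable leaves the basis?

s3

Column x_1 entries and ratios — s1: 14/5 = 14/5; x_2: 0 ≤ 0, skip; s3: 3/2 = 3/2.
Smallest ratio is 3/2 in the row of s3, so s3 leaves.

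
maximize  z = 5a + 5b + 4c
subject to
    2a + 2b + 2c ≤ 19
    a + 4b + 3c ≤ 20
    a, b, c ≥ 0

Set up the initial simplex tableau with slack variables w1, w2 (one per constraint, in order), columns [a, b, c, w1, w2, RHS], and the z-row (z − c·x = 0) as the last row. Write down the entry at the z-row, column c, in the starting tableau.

The z-row carries the negated objective coefficients: the c entry is -4.

-4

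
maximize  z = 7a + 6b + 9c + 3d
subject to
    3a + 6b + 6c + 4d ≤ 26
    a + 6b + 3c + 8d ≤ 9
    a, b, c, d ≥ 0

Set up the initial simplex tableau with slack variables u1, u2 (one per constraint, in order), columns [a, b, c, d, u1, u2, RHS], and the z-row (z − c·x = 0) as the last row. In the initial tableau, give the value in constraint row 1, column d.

4

Constraint 1 has coefficient 4 on d.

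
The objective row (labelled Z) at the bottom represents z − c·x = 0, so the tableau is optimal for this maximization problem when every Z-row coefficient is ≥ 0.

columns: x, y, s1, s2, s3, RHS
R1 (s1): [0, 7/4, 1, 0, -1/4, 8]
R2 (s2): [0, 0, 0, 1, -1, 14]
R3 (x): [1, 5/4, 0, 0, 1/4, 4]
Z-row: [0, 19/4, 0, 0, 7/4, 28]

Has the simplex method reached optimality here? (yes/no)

Every Z-row coefficient is ≥ 0, so the tableau is optimal.

yes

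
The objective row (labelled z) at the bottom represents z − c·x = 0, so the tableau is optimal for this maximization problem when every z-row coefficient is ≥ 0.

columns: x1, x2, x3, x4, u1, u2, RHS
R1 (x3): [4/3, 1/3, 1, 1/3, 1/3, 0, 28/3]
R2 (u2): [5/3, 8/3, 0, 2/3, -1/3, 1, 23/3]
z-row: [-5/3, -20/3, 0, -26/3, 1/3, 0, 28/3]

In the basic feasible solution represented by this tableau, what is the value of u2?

23/3

u2 is basic (row 2); its value is the RHS of that row, 23/3.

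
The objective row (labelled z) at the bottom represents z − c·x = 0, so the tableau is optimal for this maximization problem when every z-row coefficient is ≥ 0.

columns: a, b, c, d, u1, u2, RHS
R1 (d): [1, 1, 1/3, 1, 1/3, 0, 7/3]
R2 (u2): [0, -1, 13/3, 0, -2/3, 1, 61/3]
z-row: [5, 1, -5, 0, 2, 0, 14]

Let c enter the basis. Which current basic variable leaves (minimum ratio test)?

u2

Column c entries and ratios — d: (7/3)/(1/3) = 7; u2: (61/3)/(13/3) = 61/13.
Smallest ratio is 61/13 in the row of u2, so u2 leaves.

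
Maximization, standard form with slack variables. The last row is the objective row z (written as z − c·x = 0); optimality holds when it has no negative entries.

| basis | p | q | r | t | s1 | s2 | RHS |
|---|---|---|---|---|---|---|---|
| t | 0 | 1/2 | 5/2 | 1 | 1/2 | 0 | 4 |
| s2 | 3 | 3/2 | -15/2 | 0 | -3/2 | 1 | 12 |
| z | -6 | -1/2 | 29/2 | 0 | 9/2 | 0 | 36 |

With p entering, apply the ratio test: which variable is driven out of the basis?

s2

Column p entries and ratios — t: 0 ≤ 0, skip; s2: 12/3 = 4.
Smallest ratio is 4 in the row of s2, so s2 leaves.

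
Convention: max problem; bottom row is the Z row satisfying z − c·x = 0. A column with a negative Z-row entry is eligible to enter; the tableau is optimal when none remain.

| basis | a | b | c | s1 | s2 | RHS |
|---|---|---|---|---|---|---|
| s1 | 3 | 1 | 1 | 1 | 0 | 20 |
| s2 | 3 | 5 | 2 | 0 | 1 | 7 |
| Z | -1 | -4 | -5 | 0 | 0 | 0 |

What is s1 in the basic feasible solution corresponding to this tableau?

20

s1 is basic (row 1); its value is the RHS of that row, 20.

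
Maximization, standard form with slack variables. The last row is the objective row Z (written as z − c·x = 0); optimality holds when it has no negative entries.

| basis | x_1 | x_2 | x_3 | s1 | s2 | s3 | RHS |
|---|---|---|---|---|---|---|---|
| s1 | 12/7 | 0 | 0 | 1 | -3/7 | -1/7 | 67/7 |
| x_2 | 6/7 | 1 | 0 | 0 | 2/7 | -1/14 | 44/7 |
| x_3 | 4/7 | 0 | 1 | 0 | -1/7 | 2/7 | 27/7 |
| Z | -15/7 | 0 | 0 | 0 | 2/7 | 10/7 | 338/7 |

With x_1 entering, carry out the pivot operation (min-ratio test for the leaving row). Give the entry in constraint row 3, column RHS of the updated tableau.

Ratio test on column x_1 — row 1: (67/7)/(12/7) = 67/12; row 2: (44/7)/(6/7) = 22/3; row 3: (27/7)/(4/7) = 27/4. Minimum is 67/12 at row 1 (s1 leaves); pivot element 12/7.
Divide row 1 by 12/7; eliminate column x_1 from the other rows.
Row 3 update in column RHS: 27/7 − (4/7)·(67/12) = 2/3.

2/3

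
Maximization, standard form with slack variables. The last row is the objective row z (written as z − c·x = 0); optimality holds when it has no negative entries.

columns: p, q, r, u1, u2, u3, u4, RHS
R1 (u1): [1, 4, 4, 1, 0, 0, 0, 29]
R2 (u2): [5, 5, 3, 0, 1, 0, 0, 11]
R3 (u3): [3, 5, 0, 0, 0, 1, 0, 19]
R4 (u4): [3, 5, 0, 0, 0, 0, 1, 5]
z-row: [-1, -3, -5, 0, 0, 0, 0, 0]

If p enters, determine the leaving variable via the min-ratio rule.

Column p entries and ratios — u1: 29/1 = 29; u2: 11/5 = 11/5; u3: 19/3 = 19/3; u4: 5/3 = 5/3.
Smallest ratio is 5/3 in the row of u4, so u4 leaves.

u4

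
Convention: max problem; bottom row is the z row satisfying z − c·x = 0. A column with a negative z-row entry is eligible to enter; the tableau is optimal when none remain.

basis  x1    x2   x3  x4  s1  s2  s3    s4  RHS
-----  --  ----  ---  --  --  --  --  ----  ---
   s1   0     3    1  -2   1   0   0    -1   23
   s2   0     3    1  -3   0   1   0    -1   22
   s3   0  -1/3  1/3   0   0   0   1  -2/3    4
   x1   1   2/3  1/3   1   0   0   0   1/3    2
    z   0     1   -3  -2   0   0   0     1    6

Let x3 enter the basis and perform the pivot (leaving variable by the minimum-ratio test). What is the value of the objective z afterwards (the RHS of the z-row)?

Ratio test on column x3 — row 1: 23/1 = 23; row 2: 22/1 = 22; row 3: 4/(1/3) = 12; row 4: 2/(1/3) = 6. Minimum is 6 at row 4 (x1 leaves); pivot element 1/3.
Pivot on row 4; the z-row RHS becomes 6 − (-3)·6 = 24.

24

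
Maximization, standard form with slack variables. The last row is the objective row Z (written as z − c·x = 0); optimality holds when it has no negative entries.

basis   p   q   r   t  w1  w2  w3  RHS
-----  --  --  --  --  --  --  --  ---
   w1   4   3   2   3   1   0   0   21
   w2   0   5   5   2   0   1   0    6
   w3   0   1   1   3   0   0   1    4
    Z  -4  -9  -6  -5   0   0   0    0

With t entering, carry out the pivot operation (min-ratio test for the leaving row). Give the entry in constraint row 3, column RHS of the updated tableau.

4/3

Ratio test on column t — row 1: 21/3 = 7; row 2: 6/2 = 3; row 3: 4/3 = 4/3. Minimum is 4/3 at row 3 (w3 leaves); pivot element 3.
Divide row 3 by 3; eliminate column t from the other rows.
In the new row 3, the RHS entry is the old entry divided by the pivot: 4/3 = 4/3.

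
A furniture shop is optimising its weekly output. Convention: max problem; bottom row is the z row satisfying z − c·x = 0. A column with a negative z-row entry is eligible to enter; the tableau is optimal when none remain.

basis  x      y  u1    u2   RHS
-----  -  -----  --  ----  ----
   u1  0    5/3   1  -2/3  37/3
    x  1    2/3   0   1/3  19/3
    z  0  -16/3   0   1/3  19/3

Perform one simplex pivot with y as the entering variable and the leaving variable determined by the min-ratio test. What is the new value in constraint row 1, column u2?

Ratio test on column y — row 1: (37/3)/(5/3) = 37/5; row 2: (19/3)/(2/3) = 19/2. Minimum is 37/5 at row 1 (u1 leaves); pivot element 5/3.
Divide row 1 by 5/3; eliminate column y from the other rows.
In the new row 1, the u2 entry is the old entry divided by the pivot: (-2/3)/(5/3) = -2/5.

-2/5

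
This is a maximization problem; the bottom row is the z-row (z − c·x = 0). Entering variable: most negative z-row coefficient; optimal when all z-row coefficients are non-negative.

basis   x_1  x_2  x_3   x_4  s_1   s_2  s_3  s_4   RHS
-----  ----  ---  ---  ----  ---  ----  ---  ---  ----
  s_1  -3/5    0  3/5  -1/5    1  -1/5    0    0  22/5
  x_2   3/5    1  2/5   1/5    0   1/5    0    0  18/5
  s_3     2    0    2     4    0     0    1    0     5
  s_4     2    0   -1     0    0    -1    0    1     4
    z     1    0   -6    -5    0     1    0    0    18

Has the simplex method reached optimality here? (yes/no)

The z-row has a negative entry -6 in column x_3, so it is not optimal.

no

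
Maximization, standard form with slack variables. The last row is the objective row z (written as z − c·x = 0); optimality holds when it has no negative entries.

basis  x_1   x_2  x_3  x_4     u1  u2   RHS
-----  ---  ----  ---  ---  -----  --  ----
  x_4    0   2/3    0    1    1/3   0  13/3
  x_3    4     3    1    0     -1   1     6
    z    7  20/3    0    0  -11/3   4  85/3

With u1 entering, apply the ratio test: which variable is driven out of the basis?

Column u1 entries and ratios — x_4: (13/3)/(1/3) = 13; x_3: -1 ≤ 0, skip.
Smallest ratio is 13 in the row of x_4, so x_4 leaves.

x_4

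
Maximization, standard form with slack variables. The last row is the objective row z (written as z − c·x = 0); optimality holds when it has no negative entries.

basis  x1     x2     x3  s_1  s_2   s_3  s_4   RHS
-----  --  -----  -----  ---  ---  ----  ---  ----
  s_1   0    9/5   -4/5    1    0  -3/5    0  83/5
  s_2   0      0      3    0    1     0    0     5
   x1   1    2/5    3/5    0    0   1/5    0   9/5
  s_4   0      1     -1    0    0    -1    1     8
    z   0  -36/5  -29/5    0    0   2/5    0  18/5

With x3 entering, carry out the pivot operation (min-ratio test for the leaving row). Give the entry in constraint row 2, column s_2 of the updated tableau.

Ratio test on column x3 — row 1: entry -4/5 ≤ 0; row 2: 5/3 = 5/3; row 3: (9/5)/(3/5) = 3; row 4: entry -1 ≤ 0. Minimum is 5/3 at row 2 (s_2 leaves); pivot element 3.
Divide row 2 by 3; eliminate column x3 from the other rows.
In the new row 2, the s_2 entry is the old entry divided by the pivot: 1/3 = 1/3.

1/3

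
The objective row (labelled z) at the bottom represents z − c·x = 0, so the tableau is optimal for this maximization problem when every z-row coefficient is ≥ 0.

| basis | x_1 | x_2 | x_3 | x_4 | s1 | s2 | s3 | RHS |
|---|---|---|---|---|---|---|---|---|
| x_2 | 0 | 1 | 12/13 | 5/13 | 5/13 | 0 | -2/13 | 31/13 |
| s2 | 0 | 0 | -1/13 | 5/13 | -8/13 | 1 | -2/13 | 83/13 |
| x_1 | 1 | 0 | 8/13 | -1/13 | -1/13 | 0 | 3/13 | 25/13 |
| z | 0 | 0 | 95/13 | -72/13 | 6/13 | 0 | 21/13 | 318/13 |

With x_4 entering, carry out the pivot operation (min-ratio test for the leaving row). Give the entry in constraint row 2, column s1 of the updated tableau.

-1

Ratio test on column x_4 — row 1: (31/13)/(5/13) = 31/5; row 2: (83/13)/(5/13) = 83/5; row 3: entry -1/13 ≤ 0. Minimum is 31/5 at row 1 (x_2 leaves); pivot element 5/13.
Divide row 1 by 5/13; eliminate column x_4 from the other rows.
Row 2 update in column s1: -8/13 − (5/13)·1 = -1.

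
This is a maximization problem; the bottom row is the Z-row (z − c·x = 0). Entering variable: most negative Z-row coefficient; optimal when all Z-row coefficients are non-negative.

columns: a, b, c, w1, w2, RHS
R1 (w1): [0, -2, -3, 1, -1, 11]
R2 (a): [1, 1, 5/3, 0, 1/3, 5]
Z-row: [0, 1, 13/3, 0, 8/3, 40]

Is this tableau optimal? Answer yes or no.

yes

Every Z-row coefficient is ≥ 0, so the tableau is optimal.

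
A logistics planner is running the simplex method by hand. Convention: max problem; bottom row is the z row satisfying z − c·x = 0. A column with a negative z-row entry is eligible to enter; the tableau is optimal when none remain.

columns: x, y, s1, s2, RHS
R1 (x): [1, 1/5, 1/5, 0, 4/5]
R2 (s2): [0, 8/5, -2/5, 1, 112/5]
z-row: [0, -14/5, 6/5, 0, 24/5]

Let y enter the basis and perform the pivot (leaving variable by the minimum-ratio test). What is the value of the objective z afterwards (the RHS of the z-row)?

16

Ratio test on column y — row 1: (4/5)/(1/5) = 4; row 2: (112/5)/(8/5) = 14. Minimum is 4 at row 1 (x leaves); pivot element 1/5.
Pivot on row 1; the z-row RHS becomes 24/5 − (-14/5)·4 = 16.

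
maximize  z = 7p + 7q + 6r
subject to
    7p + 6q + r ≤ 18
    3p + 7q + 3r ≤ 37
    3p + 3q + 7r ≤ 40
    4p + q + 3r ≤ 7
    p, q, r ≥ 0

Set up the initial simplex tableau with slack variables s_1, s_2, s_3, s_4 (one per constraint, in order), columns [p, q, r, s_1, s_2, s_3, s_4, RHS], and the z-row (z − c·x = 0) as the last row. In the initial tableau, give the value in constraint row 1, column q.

6

Constraint 1 has coefficient 6 on q.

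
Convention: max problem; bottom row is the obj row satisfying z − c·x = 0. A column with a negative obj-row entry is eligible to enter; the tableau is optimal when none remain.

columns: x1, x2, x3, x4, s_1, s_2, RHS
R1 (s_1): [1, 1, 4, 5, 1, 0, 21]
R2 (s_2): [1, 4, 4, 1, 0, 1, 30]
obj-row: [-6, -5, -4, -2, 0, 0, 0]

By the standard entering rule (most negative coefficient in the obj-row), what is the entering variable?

x1

Negative obj-row entries: x1: -6, x2: -5, x3: -4, x4: -2.
The most negative is -6 in column x1, so x1 enters.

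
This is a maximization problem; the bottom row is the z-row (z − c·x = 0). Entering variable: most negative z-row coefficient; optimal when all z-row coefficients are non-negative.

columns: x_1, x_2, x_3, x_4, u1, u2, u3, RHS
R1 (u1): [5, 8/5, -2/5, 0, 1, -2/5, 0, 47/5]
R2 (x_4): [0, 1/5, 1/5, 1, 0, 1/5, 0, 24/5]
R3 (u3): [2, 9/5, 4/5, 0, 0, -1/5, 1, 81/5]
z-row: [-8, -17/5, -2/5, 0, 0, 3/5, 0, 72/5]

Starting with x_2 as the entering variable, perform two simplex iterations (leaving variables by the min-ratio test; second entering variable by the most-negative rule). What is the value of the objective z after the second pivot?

Ratio test on column x_2 — row 1: (47/5)/(8/5) = 47/8; row 2: (24/5)/(1/5) = 24; row 3: (81/5)/(9/5) = 9. Minimum is 47/8 at row 1 (u1 leaves); pivot element 8/5.
Pivot on row 1; the z-row RHS becomes 72/5 − (-17/5)·(47/8) = 275/8.
Next entering variable (most negative z-row entry -5/4): x_3.
Ratio test on column x_3 — row 1: entry -1/4 ≤ 0; row 2: (29/8)/(1/4) = 29/2; row 3: (45/8)/(5/4) = 9/2. Minimum is 9/2 at row 3 (u3 leaves); pivot element 5/4.
After the second pivot the z-row RHS is 275/8 − (-5/4)·(9/2) = 40.

40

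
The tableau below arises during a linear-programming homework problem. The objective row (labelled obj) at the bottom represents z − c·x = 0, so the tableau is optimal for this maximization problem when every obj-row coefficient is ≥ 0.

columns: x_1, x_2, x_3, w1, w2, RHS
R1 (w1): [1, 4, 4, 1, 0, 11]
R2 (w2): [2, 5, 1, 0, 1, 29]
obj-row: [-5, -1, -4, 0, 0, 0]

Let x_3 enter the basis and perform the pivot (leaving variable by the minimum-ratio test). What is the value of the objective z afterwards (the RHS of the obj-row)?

Ratio test on column x_3 — row 1: 11/4 = 11/4; row 2: 29/1 = 29. Minimum is 11/4 at row 1 (w1 leaves); pivot element 4.
Pivot on row 1; the obj-row RHS becomes 0 − (-4)·(11/4) = 11.

11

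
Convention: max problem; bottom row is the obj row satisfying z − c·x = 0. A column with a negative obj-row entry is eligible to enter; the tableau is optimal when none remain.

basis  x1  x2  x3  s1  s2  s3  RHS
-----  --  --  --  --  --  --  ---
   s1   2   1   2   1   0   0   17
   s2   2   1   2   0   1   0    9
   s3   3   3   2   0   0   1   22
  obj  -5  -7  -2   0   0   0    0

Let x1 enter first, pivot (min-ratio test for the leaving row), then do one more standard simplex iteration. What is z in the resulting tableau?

Ratio test on column x1 — row 1: 17/2 = 17/2; row 2: 9/2 = 9/2; row 3: 22/3 = 22/3. Minimum is 9/2 at row 2 (s2 leaves); pivot element 2.
Pivot on row 2; the obj-row RHS becomes 0 − (-5)·(9/2) = 45/2.
Next entering variable (most negative obj-row entry -9/2): x2.
Ratio test on column x2 — row 1: entry 0 ≤ 0; row 2: (9/2)/(1/2) = 9; row 3: (17/2)/(3/2) = 17/3. Minimum is 17/3 at row 3 (s3 leaves); pivot element 3/2.
After the second pivot the obj-row RHS is 45/2 − (-9/2)·(17/3) = 48.

48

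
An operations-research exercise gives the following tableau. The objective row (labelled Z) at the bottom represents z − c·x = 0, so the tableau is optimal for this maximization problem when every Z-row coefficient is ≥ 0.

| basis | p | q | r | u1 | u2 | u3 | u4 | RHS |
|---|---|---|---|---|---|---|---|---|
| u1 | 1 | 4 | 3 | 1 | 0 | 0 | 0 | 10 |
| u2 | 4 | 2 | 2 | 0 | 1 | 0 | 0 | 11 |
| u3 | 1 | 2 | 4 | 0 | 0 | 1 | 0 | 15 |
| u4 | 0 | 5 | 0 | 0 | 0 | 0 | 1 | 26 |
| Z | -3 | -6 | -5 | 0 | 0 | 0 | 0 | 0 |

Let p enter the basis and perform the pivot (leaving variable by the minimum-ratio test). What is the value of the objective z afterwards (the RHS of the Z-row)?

33/4

Ratio test on column p — row 1: 10/1 = 10; row 2: 11/4 = 11/4; row 3: 15/1 = 15; row 4: entry 0 ≤ 0. Minimum is 11/4 at row 2 (u2 leaves); pivot element 4.
Pivot on row 2; the Z-row RHS becomes 0 − (-3)·(11/4) = 33/4.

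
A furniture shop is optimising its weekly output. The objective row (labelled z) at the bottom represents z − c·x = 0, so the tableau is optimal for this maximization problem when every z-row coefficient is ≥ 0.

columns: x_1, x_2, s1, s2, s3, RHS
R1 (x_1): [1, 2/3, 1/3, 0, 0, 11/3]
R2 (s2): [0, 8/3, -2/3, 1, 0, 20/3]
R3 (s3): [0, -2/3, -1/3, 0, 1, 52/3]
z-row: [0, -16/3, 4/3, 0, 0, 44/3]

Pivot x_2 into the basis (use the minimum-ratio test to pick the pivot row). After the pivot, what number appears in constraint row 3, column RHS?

Ratio test on column x_2 — row 1: (11/3)/(2/3) = 11/2; row 2: (20/3)/(8/3) = 5/2; row 3: entry -2/3 ≤ 0. Minimum is 5/2 at row 2 (s2 leaves); pivot element 8/3.
Divide row 2 by 8/3; eliminate column x_2 from the other rows.
Row 3 update in column RHS: 52/3 − (-2/3)·(5/2) = 19.

19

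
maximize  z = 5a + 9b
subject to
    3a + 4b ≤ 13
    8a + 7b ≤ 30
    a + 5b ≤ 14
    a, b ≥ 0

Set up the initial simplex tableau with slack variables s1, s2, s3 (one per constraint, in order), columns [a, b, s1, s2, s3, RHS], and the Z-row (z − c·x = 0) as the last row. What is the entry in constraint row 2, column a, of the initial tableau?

Constraint 2 has coefficient 8 on a.

8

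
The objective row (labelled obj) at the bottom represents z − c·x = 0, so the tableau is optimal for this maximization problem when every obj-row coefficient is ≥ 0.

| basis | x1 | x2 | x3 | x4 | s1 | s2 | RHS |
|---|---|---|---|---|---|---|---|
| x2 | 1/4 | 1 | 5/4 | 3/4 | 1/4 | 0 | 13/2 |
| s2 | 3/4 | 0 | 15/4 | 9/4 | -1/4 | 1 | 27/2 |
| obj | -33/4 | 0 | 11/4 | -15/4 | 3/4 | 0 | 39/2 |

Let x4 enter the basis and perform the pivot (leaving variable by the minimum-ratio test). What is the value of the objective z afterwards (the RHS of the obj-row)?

Ratio test on column x4 — row 1: (13/2)/(3/4) = 26/3; row 2: (27/2)/(9/4) = 6. Minimum is 6 at row 2 (s2 leaves); pivot element 9/4.
Pivot on row 2; the obj-row RHS becomes 39/2 − (-15/4)·6 = 42.

42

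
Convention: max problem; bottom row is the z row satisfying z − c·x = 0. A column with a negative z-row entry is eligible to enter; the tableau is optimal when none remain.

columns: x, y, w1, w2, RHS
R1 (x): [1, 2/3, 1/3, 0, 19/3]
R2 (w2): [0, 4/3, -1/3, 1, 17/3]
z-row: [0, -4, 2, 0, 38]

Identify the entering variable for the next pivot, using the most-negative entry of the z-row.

y

Negative z-row entries: y: -4.
The most negative is -4 in column y, so y enters.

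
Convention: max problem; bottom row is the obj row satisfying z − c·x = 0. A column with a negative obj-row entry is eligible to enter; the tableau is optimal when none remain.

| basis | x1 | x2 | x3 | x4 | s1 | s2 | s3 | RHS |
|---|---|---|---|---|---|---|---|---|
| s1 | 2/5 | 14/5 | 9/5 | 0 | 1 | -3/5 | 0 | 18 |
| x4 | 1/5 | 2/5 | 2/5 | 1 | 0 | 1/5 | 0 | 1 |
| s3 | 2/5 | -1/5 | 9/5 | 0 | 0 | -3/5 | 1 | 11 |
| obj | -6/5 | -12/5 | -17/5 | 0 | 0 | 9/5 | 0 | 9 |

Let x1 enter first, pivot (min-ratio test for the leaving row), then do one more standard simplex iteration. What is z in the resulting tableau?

35/2

Ratio test on column x1 — row 1: 18/(2/5) = 45; row 2: 1/(1/5) = 5; row 3: 11/(2/5) = 55/2. Minimum is 5 at row 2 (x4 leaves); pivot element 1/5.
Pivot on row 2; the obj-row RHS becomes 9 − (-6/5)·5 = 15.
Next entering variable (most negative obj-row entry -1): x3.
Ratio test on column x3 — row 1: 16/1 = 16; row 2: 5/2 = 5/2; row 3: 9/1 = 9. Minimum is 5/2 at row 2 (x1 leaves); pivot element 2.
After the second pivot the obj-row RHS is 15 − (-1)·(5/2) = 35/2.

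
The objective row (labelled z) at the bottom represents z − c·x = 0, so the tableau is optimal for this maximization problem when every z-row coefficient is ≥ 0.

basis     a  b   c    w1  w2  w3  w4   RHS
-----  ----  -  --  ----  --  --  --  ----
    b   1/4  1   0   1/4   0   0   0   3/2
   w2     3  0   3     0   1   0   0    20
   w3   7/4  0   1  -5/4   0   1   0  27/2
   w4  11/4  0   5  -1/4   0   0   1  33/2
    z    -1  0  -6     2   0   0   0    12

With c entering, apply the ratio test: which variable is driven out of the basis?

Column c entries and ratios — b: 0 ≤ 0, skip; w2: 20/3 = 20/3; w3: (27/2)/1 = 27/2; w4: (33/2)/5 = 33/10.
Smallest ratio is 33/10 in the row of w4, so w4 leaves.

w4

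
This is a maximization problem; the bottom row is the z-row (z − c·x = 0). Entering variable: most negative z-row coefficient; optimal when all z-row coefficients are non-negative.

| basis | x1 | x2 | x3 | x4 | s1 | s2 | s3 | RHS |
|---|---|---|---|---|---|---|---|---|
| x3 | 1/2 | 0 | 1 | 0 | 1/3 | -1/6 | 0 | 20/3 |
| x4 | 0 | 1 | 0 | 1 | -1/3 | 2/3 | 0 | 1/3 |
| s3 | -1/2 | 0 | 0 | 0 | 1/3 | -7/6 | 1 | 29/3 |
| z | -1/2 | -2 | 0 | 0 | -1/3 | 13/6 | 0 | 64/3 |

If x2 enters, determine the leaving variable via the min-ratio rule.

x4

Column x2 entries and ratios — x3: 0 ≤ 0, skip; x4: (1/3)/1 = 1/3; s3: 0 ≤ 0, skip.
Smallest ratio is 1/3 in the row of x4, so x4 leaves.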